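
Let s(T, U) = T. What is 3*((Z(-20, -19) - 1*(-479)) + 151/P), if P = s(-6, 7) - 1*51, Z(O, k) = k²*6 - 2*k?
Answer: 152780/19 ≈ 8041.1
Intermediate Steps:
Z(O, k) = -2*k + 6*k² (Z(O, k) = 6*k² - 2*k = -2*k + 6*k²)
P = -57 (P = -6 - 1*51 = -6 - 51 = -57)
3*((Z(-20, -19) - 1*(-479)) + 151/P) = 3*((2*(-19)*(-1 + 3*(-19)) - 1*(-479)) + 151/(-57)) = 3*((2*(-19)*(-1 - 57) + 479) + 151*(-1/57)) = 3*((2*(-19)*(-58) + 479) - 151/57) = 3*((2204 + 479) - 151/57) = 3*(2683 - 151/57) = 3*(152780/57) = 152780/19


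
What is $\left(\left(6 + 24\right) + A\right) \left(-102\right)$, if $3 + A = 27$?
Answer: $-5508$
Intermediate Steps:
$A = 24$ ($A = -3 + 27 = 24$)
$\left(\left(6 + 24\right) + A\right) \left(-102\right) = \left(\left(6 + 24\right) + 24\right) \left(-102\right) = \left(30 + 24\right) \left(-102\right) = 54 \left(-102\right) = -5508$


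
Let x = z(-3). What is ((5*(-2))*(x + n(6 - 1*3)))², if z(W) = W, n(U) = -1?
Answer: 1600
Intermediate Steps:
x = -3
((5*(-2))*(x + n(6 - 1*3)))² = ((5*(-2))*(-3 - 1))² = (-10*(-4))² = 40² = 1600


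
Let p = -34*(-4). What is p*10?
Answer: 1360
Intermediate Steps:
p = 136
p*10 = 136*10 = 1360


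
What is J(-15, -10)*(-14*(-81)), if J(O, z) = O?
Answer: -17010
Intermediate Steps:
J(-15, -10)*(-14*(-81)) = -(-210)*(-81) = -15*1134 = -17010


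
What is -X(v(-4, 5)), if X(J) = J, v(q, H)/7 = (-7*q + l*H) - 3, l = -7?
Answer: 70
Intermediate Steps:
v(q, H) = -21 - 49*H - 49*q (v(q, H) = 7*((-7*q - 7*H) - 3) = 7*((-7*H - 7*q) - 3) = 7*(-3 - 7*H - 7*q) = -21 - 49*H - 49*q)
-X(v(-4, 5)) = -(-21 - 49*5 - 49*(-4)) = -(-21 - 245 + 196) = -1*(-70) = 70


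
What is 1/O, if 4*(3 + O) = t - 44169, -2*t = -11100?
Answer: -4/38631 ≈ -0.00010354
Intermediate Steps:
t = 5550 (t = -1/2*(-11100) = 5550)
O = -38631/4 (O = -3 + (5550 - 44169)/4 = -3 + (1/4)*(-38619) = -3 - 38619/4 = -38631/4 ≈ -9657.8)
1/O = 1/(-38631/4) = -4/38631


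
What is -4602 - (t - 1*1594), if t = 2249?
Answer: -5257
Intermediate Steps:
-4602 - (t - 1*1594) = -4602 - (2249 - 1*1594) = -4602 - (2249 - 1594) = -4602 - 1*655 = -4602 - 655 = -5257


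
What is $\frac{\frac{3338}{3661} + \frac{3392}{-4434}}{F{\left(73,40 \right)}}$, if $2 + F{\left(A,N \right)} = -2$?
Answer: $- \frac{595645}{16232874} \approx -0.036694$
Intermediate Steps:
$F{\left(A,N \right)} = -4$ ($F{\left(A,N \right)} = -2 - 2 = -4$)
$\frac{\frac{3338}{3661} + \frac{3392}{-4434}}{F{\left(73,40 \right)}} = \frac{\frac{3338}{3661} + \frac{3392}{-4434}}{-4} = \left(3338 \cdot \frac{1}{3661} + 3392 \left(- \frac{1}{4434}\right)\right) \left(- \frac{1}{4}\right) = \left(\frac{3338}{3661} - \frac{1696}{2217}\right) \left(- \frac{1}{4}\right) = \frac{1191290}{8116437} \left(- \frac{1}{4}\right) = - \frac{595645}{16232874}$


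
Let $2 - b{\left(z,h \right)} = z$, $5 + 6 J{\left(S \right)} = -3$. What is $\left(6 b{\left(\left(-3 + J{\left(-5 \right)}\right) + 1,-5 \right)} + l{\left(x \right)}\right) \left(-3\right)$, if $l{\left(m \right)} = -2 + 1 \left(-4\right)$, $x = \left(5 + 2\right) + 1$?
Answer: $-78$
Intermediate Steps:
$J{\left(S \right)} = - \frac{4}{3}$ ($J{\left(S \right)} = - \frac{5}{6} + \frac{1}{6} \left(-3\right) = - \frac{5}{6} - \frac{1}{2} = - \frac{4}{3}$)
$x = 8$ ($x = 7 + 1 = 8$)
$b{\left(z,h \right)} = 2 - z$
$l{\left(m \right)} = -6$ ($l{\left(m \right)} = -2 - 4 = -6$)
$\left(6 b{\left(\left(-3 + J{\left(-5 \right)}\right) + 1,-5 \right)} + l{\left(x \right)}\right) \left(-3\right) = \left(6 \left(2 - \left(\left(-3 - \frac{4}{3}\right) + 1\right)\right) - 6\right) \left(-3\right) = \left(6 \left(2 - \left(- \frac{13}{3} + 1\right)\right) - 6\right) \left(-3\right) = \left(6 \left(2 - - \frac{10}{3}\right) - 6\right) \left(-3\right) = \left(6 \left(2 + \frac{10}{3}\right) - 6\right) \left(-3\right) = \left(6 \cdot \frac{16}{3} - 6\right) \left(-3\right) = \left(32 - 6\right) \left(-3\right) = 26 \left(-3\right) = -78$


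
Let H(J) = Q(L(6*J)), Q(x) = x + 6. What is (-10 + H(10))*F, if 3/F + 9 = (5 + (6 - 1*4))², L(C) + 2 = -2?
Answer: -⅗ ≈ -0.60000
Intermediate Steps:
L(C) = -4 (L(C) = -2 - 2 = -4)
Q(x) = 6 + x
H(J) = 2 (H(J) = 6 - 4 = 2)
F = 3/40 (F = 3/(-9 + (5 + (6 - 1*4))²) = 3/(-9 + (5 + (6 - 4))²) = 3/(-9 + (5 + 2)²) = 3/(-9 + 7²) = 3/(-9 + 49) = 3/40 ≈ 0.075000)
(-10 + H(10))*F = (-10 + 2)*(3/40) = -8*3/40 = -⅗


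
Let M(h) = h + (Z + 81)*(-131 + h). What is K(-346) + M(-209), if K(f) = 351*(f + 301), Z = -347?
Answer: 74436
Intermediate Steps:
M(h) = 34846 - 265*h (M(h) = h + (-347 + 81)*(-131 + h) = h - 266*(-131 + h) = h + (34846 - 266*h) = 34846 - 265*h)
K(f) = 105651 + 351*f (K(f) = 351*(301 + f) = 105651 + 351*f)
K(-346) + M(-209) = (105651 + 351*(-346)) + (34846 - 265*(-209)) = (105651 - 121446) + (34846 + 55385) = -15795 + 90231 = 74436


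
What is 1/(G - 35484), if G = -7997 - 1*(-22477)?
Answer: -1/21004 ≈ -4.7610e-5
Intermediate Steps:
G = 14480 (G = -7997 + 22477 = 14480)
1/(G - 35484) = 1/(14480 - 35484) = 1/(-21004) = -1/21004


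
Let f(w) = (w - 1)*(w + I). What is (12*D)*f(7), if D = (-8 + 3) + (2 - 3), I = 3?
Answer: -4320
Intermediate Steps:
f(w) = (-1 + w)*(3 + w) (f(w) = (w - 1)*(w + 3) = (-1 + w)*(3 + w))
D = -6 (D = -5 - 1 = -6)
(12*D)*f(7) = (12*(-6))*(-3 + 7**2 + 2*7) = -72*(-3 + 49 + 14) = -72*60 = -4320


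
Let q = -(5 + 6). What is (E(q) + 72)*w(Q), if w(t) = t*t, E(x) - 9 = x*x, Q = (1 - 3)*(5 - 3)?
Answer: 3232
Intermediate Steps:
Q = -4 (Q = -2*2 = -4)
q = -11 (q = -1*11 = -11)
E(x) = 9 + x² (E(x) = 9 + x*x = 9 + x²)
w(t) = t²
(E(q) + 72)*w(Q) = ((9 + (-11)²) + 72)*(-4)² = ((9 + 121) + 72)*16 = (130 + 72)*16 = 202*16 = 3232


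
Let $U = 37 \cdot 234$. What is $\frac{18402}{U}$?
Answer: $\frac{3067}{1443} \approx 2.1254$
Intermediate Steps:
$U = 8658$
$\frac{18402}{U} = \frac{18402}{8658} = 18402 \cdot \frac{1}{8658} = \frac{3067}{1443}$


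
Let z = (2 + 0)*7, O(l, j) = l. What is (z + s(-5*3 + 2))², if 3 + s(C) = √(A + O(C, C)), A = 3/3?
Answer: 109 + 44*I*√3 ≈ 109.0 + 76.21*I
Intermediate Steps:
A = 1 (A = 3*(⅓) = 1)
z = 14 (z = 2*7 = 14)
s(C) = -3 + √(1 + C)
(z + s(-5*3 + 2))² = (14 + (-3 + √(1 + (-5*3 + 2))))² = (14 + (-3 + √(1 + (-15 + 2))))² = (14 + (-3 + √(1 - 13)))² = (14 + (-3 + √(-12)))² = (14 + (-3 + 2*I*√3))² = (11 + 2*I*√3)²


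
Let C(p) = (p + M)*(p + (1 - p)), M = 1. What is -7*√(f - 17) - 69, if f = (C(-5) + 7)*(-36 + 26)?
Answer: -69 - 7*I*√47 ≈ -69.0 - 47.99*I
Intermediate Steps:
C(p) = 1 + p (C(p) = (p + 1)*(p + (1 - p)) = (1 + p)*1 = 1 + p)
f = -30 (f = ((1 - 5) + 7)*(-36 + 26) = (-4 + 7)*(-10) = 3*(-10) = -30)
-7*√(f - 17) - 69 = -7*√(-30 - 17) - 69 = -7*I*√47 - 69 = -69 - 7*I*√47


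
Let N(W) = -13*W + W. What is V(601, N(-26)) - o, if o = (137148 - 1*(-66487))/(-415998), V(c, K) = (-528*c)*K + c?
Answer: -41186187544895/415998 ≈ -9.9006e+7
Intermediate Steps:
N(W) = -12*W
V(c, K) = c - 528*K*c (V(c, K) = -528*K*c + c = c - 528*K*c)
o = -203635/415998 (o = (137148 + 66487)*(-1/415998) = 203635*(-1/415998) = -203635/415998 ≈ -0.48951)
V(601, N(-26)) - o = 601*(1 - (-6336)*(-26)) - 1*(-203635/415998) = 601*(1 - 528*312) + 203635/415998 = 601*(1 - 164736) + 203635/415998 = 601*(-164735) + 203635/415998 = -99005735 + 203635/415998 = -41186187544895/415998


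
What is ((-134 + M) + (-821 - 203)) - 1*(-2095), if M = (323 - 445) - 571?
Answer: 244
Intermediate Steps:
M = -693 (M = -122 - 571 = -693)
((-134 + M) + (-821 - 203)) - 1*(-2095) = ((-134 - 693) + (-821 - 203)) - 1*(-2095) = (-827 - 1024) + 2095 = -1851 + 2095 = 244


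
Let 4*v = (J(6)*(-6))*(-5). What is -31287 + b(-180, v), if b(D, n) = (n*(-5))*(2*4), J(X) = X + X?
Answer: -34887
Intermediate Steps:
J(X) = 2*X
v = 90 (v = (((2*6)*(-6))*(-5))/4 = ((12*(-6))*(-5))/4 = (-72*(-5))/4 = (¼)*360 = 90)
b(D, n) = -40*n (b(D, n) = -5*n*8 = -40*n)
-31287 + b(-180, v) = -31287 - 40*90 = -31287 - 3600 = -34887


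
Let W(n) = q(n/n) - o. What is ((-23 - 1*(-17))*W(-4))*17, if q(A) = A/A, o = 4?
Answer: 306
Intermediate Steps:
q(A) = 1
W(n) = -3 (W(n) = 1 - 1*4 = 1 - 4 = -3)
((-23 - 1*(-17))*W(-4))*17 = ((-23 - 1*(-17))*(-3))*17 = ((-23 + 17)*(-3))*17 = -6*(-3)*17 = 18*17 = 306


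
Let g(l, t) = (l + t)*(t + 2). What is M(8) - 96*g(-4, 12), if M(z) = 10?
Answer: -10742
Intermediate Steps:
g(l, t) = (2 + t)*(l + t) (g(l, t) = (l + t)*(2 + t) = (2 + t)*(l + t))
M(8) - 96*g(-4, 12) = 10 - 96*(12² + 2*(-4) + 2*12 - 4*12) = 10 - 96*(144 - 8 + 24 - 48) = 10 - 96*112 = 10 - 10752 = -10742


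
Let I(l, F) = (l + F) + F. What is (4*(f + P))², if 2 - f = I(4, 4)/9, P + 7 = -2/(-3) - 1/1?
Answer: 6400/9 ≈ 711.11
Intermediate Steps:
P = -22/3 (P = -7 + (-2/(-3) - 1/1) = -7 + (-2*(-⅓) - 1*1) = -7 + (⅔ - 1) = -7 - ⅓ = -22/3 ≈ -7.3333)
I(l, F) = l + 2*F (I(l, F) = (F + l) + F = l + 2*F)
f = ⅔ (f = 2 - (4 + 2*4)/9 = 2 - (4 + 8)/9 = 2 - 12/9 = 2 - 1*4/3 = 2 - 4/3 = ⅔ ≈ 0.66667)
(4*(f + P))² = (4*(⅔ - 22/3))² = (4*(-20/3))² = (-80/3)² = 6400/9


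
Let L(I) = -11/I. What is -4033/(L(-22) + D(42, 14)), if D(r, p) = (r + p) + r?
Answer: -8066/197 ≈ -40.944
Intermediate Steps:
D(r, p) = p + 2*r (D(r, p) = (p + r) + r = p + 2*r)
-4033/(L(-22) + D(42, 14)) = -4033/(-11/(-22) + (14 + 2*42)) = -4033/(-11*(-1/22) + (14 + 84)) = -4033/(1/2 + 98) = -4033/197/2 = -4033*2/197 = -8066/197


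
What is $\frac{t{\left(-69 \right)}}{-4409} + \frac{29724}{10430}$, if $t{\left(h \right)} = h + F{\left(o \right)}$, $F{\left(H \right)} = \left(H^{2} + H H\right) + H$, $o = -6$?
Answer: $\frac{65542203}{22992935} \approx 2.8505$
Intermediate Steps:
$F{\left(H \right)} = H + 2 H^{2}$ ($F{\left(H \right)} = \left(H^{2} + H^{2}\right) + H = 2 H^{2} + H = H + 2 H^{2}$)
$t{\left(h \right)} = 66 + h$ ($t{\left(h \right)} = h - 6 \left(1 + 2 \left(-6\right)\right) = h - 6 \left(1 - 12\right) = h - -66 = h + 66 = 66 + h$)
$\frac{t{\left(-69 \right)}}{-4409} + \frac{29724}{10430} = \frac{66 - 69}{-4409} + \frac{29724}{10430} = \left(-3\right) \left(- \frac{1}{4409}\right) + 29724 \cdot \frac{1}{10430} = \frac{3}{4409} + \frac{14862}{5215} = \frac{65542203}{22992935}$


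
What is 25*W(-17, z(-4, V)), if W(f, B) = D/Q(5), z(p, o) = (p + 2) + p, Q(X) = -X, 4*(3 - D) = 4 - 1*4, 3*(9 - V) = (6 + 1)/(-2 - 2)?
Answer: -15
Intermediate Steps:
V = 115/12 (V = 9 - (6 + 1)/(3*(-2 - 2)) = 9 - 7/(3*(-4)) = 9 - 7*(-1)/(3*4) = 9 - ⅓*(-7/4) = 9 + 7/12 = 115/12 ≈ 9.5833)
D = 3 (D = 3 - (4 - 1*4)/4 = 3 - (4 - 4)/4 = 3 - ¼*0 = 3 + 0 = 3)
z(p, o) = 2 + 2*p (z(p, o) = (2 + p) + p = 2 + 2*p)
W(f, B) = -⅗ (W(f, B) = 3/((-1*5)) = 3/(-5) = 3*(-⅕) = -⅗)
25*W(-17, z(-4, V)) = 25*(-⅗) = -15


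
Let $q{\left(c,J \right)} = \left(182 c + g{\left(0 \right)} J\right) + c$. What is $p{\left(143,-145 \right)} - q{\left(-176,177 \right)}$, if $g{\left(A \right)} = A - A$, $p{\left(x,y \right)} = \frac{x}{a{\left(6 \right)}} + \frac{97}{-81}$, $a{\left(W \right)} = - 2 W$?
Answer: $\frac{10431143}{324} \approx 32195.0$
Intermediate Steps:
$p{\left(x,y \right)} = - \frac{97}{81} - \frac{x}{12}$ ($p{\left(x,y \right)} = \frac{x}{\left(-2\right) 6} + \frac{97}{-81} = \frac{x}{-12} + 97 \left(- \frac{1}{81}\right) = x \left(- \frac{1}{12}\right) - \frac{97}{81} = - \frac{x}{12} - \frac{97}{81} = - \frac{97}{81} - \frac{x}{12}$)
$g{\left(A \right)} = 0$
$q{\left(c,J \right)} = 183 c$ ($q{\left(c,J \right)} = \left(182 c + 0 J\right) + c = \left(182 c + 0\right) + c = 182 c + c = 183 c$)
$p{\left(143,-145 \right)} - q{\left(-176,177 \right)} = \left(- \frac{97}{81} - \frac{143}{12}\right) - 183 \left(-176\right) = \left(- \frac{97}{81} - \frac{143}{12}\right) - -32208 = - \frac{4249}{324} + 32208 = \frac{10431143}{324}$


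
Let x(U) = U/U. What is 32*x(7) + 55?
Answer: 87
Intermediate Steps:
x(U) = 1
32*x(7) + 55 = 32*1 + 55 = 32 + 55 = 87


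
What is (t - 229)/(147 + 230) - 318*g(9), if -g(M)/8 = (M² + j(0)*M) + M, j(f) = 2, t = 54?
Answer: 103581329/377 ≈ 2.7475e+5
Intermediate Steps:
g(M) = -24*M - 8*M² (g(M) = -8*((M² + 2*M) + M) = -8*(M² + 3*M) = -24*M - 8*M²)
(t - 229)/(147 + 230) - 318*g(9) = (54 - 229)/(147 + 230) - (-2544)*9*(3 + 9) = -175/377 - (-2544)*9*12 = -175*1/377 - 318*(-864) = -175/377 + 274752 = 103581329/377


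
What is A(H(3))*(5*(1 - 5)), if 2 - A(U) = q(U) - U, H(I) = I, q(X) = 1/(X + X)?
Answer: -290/3 ≈ -96.667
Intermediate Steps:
q(X) = 1/(2*X)
A(U) = 2 + U - 1/(2*U) (A(U) = 2 - (1/(2*U) - U) = 2 + (U - 1/(2*U)) = 2 + U - 1/(2*U))
A(H(3))*(5*(1 - 5)) = (2 + 3 - ½/3)*(5*(1 - 5)) = (2 + 3 - ½*⅓)*(5*(-4)) = (2 + 3 - ⅙)*(-20) = (29/6)*(-20) = -290/3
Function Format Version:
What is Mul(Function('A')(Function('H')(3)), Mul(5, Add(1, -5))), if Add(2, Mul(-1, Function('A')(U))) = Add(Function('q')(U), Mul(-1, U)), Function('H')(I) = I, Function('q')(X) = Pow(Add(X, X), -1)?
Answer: Rational(-290, 3) ≈ -96.667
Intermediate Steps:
Function('q')(X) = Mul(Rational(1, 2), Pow(X, -1)) (Function('q')(X) = Pow(Mul(2, X), -1) = Mul(Rational(1, 2), Pow(X, -1)))
Function('A')(U) = Add(2, U, Mul(Rational(-1, 2), Pow(U, -1))) (Function('A')(U) = Add(2, Mul(-1, Add(Mul(Rational(1, 2), Pow(U, -1)), Mul(-1, U)))) = Add(2, Add(U, Mul(Rational(-1, 2), Pow(U, -1)))) = Add(2, U, Mul(Rational(-1, 2), Pow(U, -1))))
Mul(Function('A')(Function('H')(3)), Mul(5, Add(1, -5))) = Mul(Add(2, 3, Mul(Rational(-1, 2), Pow(3, -1))), Mul(5, Add(1, -5))) = Mul(Add(2, 3, Mul(Rational(-1, 2), Rational(1, 3))), Mul(5, -4)) = Mul(Add(2, 3, Rational(-1, 6)), -20) = Mul(Rational(29, 6), -20) = Rational(-290, 3)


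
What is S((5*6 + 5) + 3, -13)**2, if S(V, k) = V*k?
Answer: 244036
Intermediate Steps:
S((5*6 + 5) + 3, -13)**2 = (((5*6 + 5) + 3)*(-13))**2 = (((30 + 5) + 3)*(-13))**2 = ((35 + 3)*(-13))**2 = (38*(-13))**2 = (-494)**2 = 244036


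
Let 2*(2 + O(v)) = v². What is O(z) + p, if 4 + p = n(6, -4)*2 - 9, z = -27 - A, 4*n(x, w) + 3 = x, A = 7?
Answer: 1129/2 ≈ 564.50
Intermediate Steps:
n(x, w) = -¾ + x/4
z = -34 (z = -27 - 1*7 = -27 - 7 = -34)
p = -23/2 (p = -4 + ((-¾ + (¼)*6)*2 - 9) = -4 + ((-¾ + 3/2)*2 - 9) = -4 + ((¾)*2 - 9) = -4 + (3/2 - 9) = -4 - 15/2 = -23/2 ≈ -11.500)
O(v) = -2 + v²/2
O(z) + p = (-2 + (½)*(-34)²) - 23/2 = (-2 + (½)*1156) - 23/2 = (-2 + 578) - 23/2 = 576 - 23/2 = 1129/2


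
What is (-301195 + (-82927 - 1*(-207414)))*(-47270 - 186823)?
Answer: 41366105844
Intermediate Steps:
(-301195 + (-82927 - 1*(-207414)))*(-47270 - 186823) = (-301195 + (-82927 + 207414))*(-234093) = (-301195 + 124487)*(-234093) = -176708*(-234093) = 41366105844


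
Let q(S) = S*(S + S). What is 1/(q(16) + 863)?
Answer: 1/1375 ≈ 0.00072727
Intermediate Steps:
q(S) = 2*S**2 (q(S) = S*(2*S) = 2*S**2)
1/(q(16) + 863) = 1/(2*16**2 + 863) = 1/(2*256 + 863) = 1/(512 + 863) = 1/1375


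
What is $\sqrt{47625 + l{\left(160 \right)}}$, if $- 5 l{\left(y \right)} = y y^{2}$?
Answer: $5 i \sqrt{30863} \approx 878.39 i$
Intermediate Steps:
$l{\left(y \right)} = - \frac{y^{3}}{5}$ ($l{\left(y \right)} = - \frac{y y^{2}}{5} = - \frac{y^{3}}{5}$)
$\sqrt{47625 + l{\left(160 \right)}} = \sqrt{47625 - \frac{160^{3}}{5}} = \sqrt{47625 - 819200} = \sqrt{-771575} = 5 i \sqrt{30863}$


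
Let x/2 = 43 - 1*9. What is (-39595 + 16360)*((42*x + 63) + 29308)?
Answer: -748794345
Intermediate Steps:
x = 68 (x = 2*(43 - 1*9) = 2*(43 - 9) = 2*34 = 68)
(-39595 + 16360)*((42*x + 63) + 29308) = (-39595 + 16360)*((42*68 + 63) + 29308) = -23235*((2856 + 63) + 29308) = -23235*(2919 + 29308) = -23235*32227 = -748794345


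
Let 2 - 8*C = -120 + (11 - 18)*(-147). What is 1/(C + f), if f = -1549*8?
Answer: -8/100043 ≈ -7.9966e-5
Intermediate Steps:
f = -12392
C = -907/8 (C = ¼ - (-120 + (11 - 18)*(-147))/8 = ¼ - (-120 - 7*(-147))/8 = ¼ - (-120 + 1029)/8 = ¼ - ⅛*909 = ¼ - 909/8 = -907/8 ≈ -113.38)
1/(C + f) = 1/(-907/8 - 12392) = 1/(-100043/8) = -8/100043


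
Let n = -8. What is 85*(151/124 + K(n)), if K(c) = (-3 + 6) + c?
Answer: -39865/124 ≈ -321.49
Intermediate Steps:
K(c) = 3 + c
85*(151/124 + K(n)) = 85*(151/124 + (3 - 8)) = 85*(151*(1/124) - 5) = 85*(151/124 - 5) = 85*(-469/124) = -39865/124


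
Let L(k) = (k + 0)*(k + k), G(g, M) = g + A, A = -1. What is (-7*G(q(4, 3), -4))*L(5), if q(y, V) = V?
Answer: -700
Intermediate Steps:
G(g, M) = -1 + g (G(g, M) = g - 1 = -1 + g)
L(k) = 2*k**2 (L(k) = k*(2*k) = 2*k**2)
(-7*G(q(4, 3), -4))*L(5) = (-7*(-1 + 3))*(2*5**2) = (-7*2)*(2*25) = -14*50 = -700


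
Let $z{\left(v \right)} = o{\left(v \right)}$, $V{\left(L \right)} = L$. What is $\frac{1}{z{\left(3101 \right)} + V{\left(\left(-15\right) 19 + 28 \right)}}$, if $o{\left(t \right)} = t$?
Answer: $\frac{1}{2844} \approx 0.00035162$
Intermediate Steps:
$z{\left(v \right)} = v$
$\frac{1}{z{\left(3101 \right)} + V{\left(\left(-15\right) 19 + 28 \right)}} = \frac{1}{3101 + \left(\left(-15\right) 19 + 28\right)} = \frac{1}{3101 + \left(-285 + 28\right)} = \frac{1}{3101 - 257} = \frac{1}{2844}$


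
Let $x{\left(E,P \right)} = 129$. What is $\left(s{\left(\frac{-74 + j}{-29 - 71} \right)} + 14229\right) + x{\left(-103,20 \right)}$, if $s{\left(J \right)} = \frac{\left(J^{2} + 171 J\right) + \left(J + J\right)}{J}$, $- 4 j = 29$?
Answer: $\frac{232509}{16} \approx 14532.0$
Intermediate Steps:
$j = - \frac{29}{4}$ ($j = \left(- \frac{1}{4}\right) 29 = - \frac{29}{4} \approx -7.25$)
$s{\left(J \right)} = \frac{J^{2} + 173 J}{J}$ ($s{\left(J \right)} = \frac{\left(J^{2} + 171 J\right) + 2 J}{J} = \frac{J^{2} + 173 J}{J}$)
$\left(s{\left(\frac{-74 + j}{-29 - 71} \right)} + 14229\right) + x{\left(-103,20 \right)} = \left(\left(173 + \frac{-74 - \frac{29}{4}}{-29 - 71}\right) + 14229\right) + 129 = \left(\left(173 - \frac{325}{4 \left(-100\right)}\right) + 14229\right) + 129 = \left(\left(173 - - \frac{13}{16}\right) + 14229\right) + 129 = \left(\left(173 + \frac{13}{16}\right) + 14229\right) + 129 = \left(\frac{2781}{16} + 14229\right) + 129 = \frac{230445}{16} + 129 = \frac{232509}{16}$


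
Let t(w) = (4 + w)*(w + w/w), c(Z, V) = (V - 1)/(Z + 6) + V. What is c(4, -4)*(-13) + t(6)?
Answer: 257/2 ≈ 128.50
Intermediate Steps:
c(Z, V) = V + (-1 + V)/(6 + Z) (c(Z, V) = (-1 + V)/(6 + Z) + V = V + (-1 + V)/(6 + Z))
t(w) = (1 + w)*(4 + w) (t(w) = (4 + w)*(w + 1) = (4 + w)*(1 + w) = (1 + w)*(4 + w))
c(4, -4)*(-13) + t(6) = ((-1 + 7*(-4) - 4*4)/(6 + 4))*(-13) + (4 + 6² + 5*6) = ((-1 - 28 - 16)/10)*(-13) + (4 + 36 + 30) = ((⅒)*(-45))*(-13) + 70 = -9/2*(-13) + 70 = 117/2 + 70 = 257/2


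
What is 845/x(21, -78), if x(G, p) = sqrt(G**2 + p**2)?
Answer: 169*sqrt(29)/87 ≈ 10.461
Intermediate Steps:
845/x(21, -78) = 845/(sqrt(21**2 + (-78)**2)) = 845/(sqrt(441 + 6084)) = 845/(sqrt(6525)) = 845/((15*sqrt(29))) = 845*(sqrt(29)/435) = 169*sqrt(29)/87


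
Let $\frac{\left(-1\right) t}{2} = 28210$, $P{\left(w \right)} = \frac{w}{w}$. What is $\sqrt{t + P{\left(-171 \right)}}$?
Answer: $i \sqrt{56419} \approx 237.53 i$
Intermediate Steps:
$P{\left(w \right)} = 1$
$t = -56420$ ($t = \left(-2\right) 28210 = -56420$)
$\sqrt{t + P{\left(-171 \right)}} = \sqrt{-56420 + 1} = \sqrt{-56419} = i \sqrt{56419}$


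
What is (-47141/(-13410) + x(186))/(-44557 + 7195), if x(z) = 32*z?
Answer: -79863461/501024420 ≈ -0.15940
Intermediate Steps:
(-47141/(-13410) + x(186))/(-44557 + 7195) = (-47141/(-13410) + 32*186)/(-44557 + 7195) = (-47141*(-1/13410) + 5952)/(-37362) = (47141/13410 + 5952)*(-1/37362) = (79863461/13410)*(-1/37362) = -79863461/501024420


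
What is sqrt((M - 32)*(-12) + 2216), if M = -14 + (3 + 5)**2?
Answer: 20*sqrt(5) ≈ 44.721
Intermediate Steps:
M = 50 (M = -14 + 8**2 = -14 + 64 = 50)
sqrt((M - 32)*(-12) + 2216) = sqrt((50 - 32)*(-12) + 2216) = sqrt(18*(-12) + 2216) = sqrt(-216 + 2216) = sqrt(2000) = 20*sqrt(5)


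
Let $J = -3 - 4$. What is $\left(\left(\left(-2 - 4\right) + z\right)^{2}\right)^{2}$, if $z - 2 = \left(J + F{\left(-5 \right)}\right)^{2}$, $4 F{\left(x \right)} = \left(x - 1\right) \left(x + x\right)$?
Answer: $12960000$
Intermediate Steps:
$J = -7$ ($J = -3 - 4 = -7$)
$F{\left(x \right)} = \frac{x \left(-1 + x\right)}{2}$ ($F{\left(x \right)} = \frac{\left(x - 1\right) \left(x + x\right)}{4} = \frac{\left(-1 + x\right) 2 x}{4} = \frac{2 x \left(-1 + x\right)}{4} = \frac{x \left(-1 + x\right)}{2}$)
$z = 66$ ($z = 2 + \left(-7 + \frac{1}{2} \left(-5\right) \left(-1 - 5\right)\right)^{2} = 2 + \left(-7 + \frac{1}{2} \left(-5\right) \left(-6\right)\right)^{2} = 2 + \left(-7 + 15\right)^{2} = 2 + 8^{2} = 2 + 64 = 66$)
$\left(\left(\left(-2 - 4\right) + z\right)^{2}\right)^{2} = \left(\left(\left(-2 - 4\right) + 66\right)^{2}\right)^{2} = \left(\left(-6 + 66\right)^{2}\right)^{2} = \left(60^{2}\right)^{2} = 3600^{2} = 12960000$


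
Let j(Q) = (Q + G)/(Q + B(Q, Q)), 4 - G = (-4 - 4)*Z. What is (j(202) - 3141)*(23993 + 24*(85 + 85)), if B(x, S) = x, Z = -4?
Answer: -17809370835/202 ≈ -8.8165e+7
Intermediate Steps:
G = -28 (G = 4 - (-4 - 4)*(-4) = 4 - (-8)*(-4) = 4 - 1*32 = 4 - 32 = -28)
j(Q) = (-28 + Q)/(2*Q) (j(Q) = (Q - 28)/(Q + Q) = (-28 + Q)/((2*Q)) = (-28 + Q)*(1/(2*Q)) = (-28 + Q)/(2*Q))
(j(202) - 3141)*(23993 + 24*(85 + 85)) = ((1/2)*(-28 + 202)/202 - 3141)*(23993 + 24*(85 + 85)) = ((1/2)*(1/202)*174 - 3141)*(23993 + 24*170) = (87/202 - 3141)*(23993 + 4080) = -634395/202*28073 = -17809370835/202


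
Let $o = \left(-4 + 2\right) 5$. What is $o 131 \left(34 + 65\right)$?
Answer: $-129690$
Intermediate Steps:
$o = -10$ ($o = \left(-2\right) 5 = -10$)
$o 131 \left(34 + 65\right) = \left(-10\right) 131 \left(34 + 65\right) = \left(-1310\right) 99 = -129690$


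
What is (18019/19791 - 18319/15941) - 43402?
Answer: -13692899852512/315488331 ≈ -43402.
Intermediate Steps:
(18019/19791 - 18319/15941) - 43402 = -75310450/315488331 - 43402 = -13692899852512/315488331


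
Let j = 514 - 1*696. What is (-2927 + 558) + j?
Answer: -2551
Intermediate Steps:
j = -182 (j = 514 - 696 = -182)
(-2927 + 558) + j = (-2927 + 558) - 182 = -2369 - 182 = -2551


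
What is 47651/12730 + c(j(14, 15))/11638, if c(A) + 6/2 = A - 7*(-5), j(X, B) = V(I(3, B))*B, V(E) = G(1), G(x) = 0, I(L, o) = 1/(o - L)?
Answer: 277484849/74075870 ≈ 3.7460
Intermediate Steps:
V(E) = 0
j(X, B) = 0 (j(X, B) = 0*B = 0)
c(A) = 32 + A (c(A) = -3 + (A - 7*(-5)) = -3 + (A + 35) = -3 + (35 + A) = 32 + A)
47651/12730 + c(j(14, 15))/11638 = 47651/12730 + (32 + 0)/11638 = 47651*(1/12730) + 32*(1/11638) = 47651/12730 + 16/5819 = 277484849/74075870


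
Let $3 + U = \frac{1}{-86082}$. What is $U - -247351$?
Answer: $\frac{21292210535}{86082} \approx 2.4735 \cdot 10^{5}$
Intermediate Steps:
$U = - \frac{258247}{86082}$ ($U = -3 + \frac{1}{-86082} = -3 - \frac{1}{86082} = - \frac{258247}{86082} \approx -3.0$)
$U - -247351 = - \frac{258247}{86082} - -247351 = - \frac{258247}{86082} + 247351 = \frac{21292210535}{86082}$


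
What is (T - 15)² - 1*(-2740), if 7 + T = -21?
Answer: 4589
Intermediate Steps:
T = -28 (T = -7 - 21 = -28)
(T - 15)² - 1*(-2740) = (-28 - 15)² - 1*(-2740) = (-43)² + 2740 = 1849 + 2740 = 4589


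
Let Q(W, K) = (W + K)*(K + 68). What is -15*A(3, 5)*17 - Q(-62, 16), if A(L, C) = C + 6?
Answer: 1059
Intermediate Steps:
Q(W, K) = (68 + K)*(K + W) (Q(W, K) = (K + W)*(68 + K) = (68 + K)*(K + W))
A(L, C) = 6 + C
-15*A(3, 5)*17 - Q(-62, 16) = -15*(6 + 5)*17 - (16² + 68*16 + 68*(-62) + 16*(-62)) = -15*11*17 - (256 + 1088 - 4216 - 992) = -165*17 - 1*(-3864) = -2805 + 3864 = 1059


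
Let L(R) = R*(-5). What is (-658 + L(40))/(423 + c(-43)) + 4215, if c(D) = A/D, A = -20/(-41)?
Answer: 3141735081/745729 ≈ 4213.0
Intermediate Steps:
L(R) = -5*R
A = 20/41 (A = -20*(-1/41) = 20/41 ≈ 0.48780)
c(D) = 20/(41*D)
(-658 + L(40))/(423 + c(-43)) + 4215 = (-658 - 5*40)/(423 + (20/41)/(-43)) + 4215 = (-658 - 200)/(423 + (20/41)*(-1/43)) + 4215 = -858/(423 - 20/1763) + 4215 = -858/745729/1763 + 4215 = -858*1763/745729 + 4215 = -1512654/745729 + 4215 = 3141735081/745729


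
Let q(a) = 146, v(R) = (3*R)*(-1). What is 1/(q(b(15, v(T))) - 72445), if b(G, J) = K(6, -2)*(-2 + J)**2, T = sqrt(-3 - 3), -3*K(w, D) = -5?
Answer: -1/72299 ≈ -1.3831e-5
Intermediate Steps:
K(w, D) = 5/3 (K(w, D) = -1/3*(-5) = 5/3)
T = I*sqrt(6) (T = sqrt(-6) = I*sqrt(6) ≈ 2.4495*I)
v(R) = -3*R
b(G, J) = 5*(-2 + J)**2/3
1/(q(b(15, v(T))) - 72445) = 1/(146 - 72445) = 1/(-72299) = -1/72299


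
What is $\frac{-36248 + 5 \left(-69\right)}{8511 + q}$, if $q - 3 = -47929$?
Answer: $\frac{36593}{39415} \approx 0.9284$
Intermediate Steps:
$q = -47926$ ($q = 3 - 47929 = -47926$)
$\frac{-36248 + 5 \left(-69\right)}{8511 + q} = \frac{-36248 + 5 \left(-69\right)}{8511 - 47926} = \frac{-36248 - 345}{-39415} = \left(-36593\right) \left(- \frac{1}{39415}\right) = \frac{36593}{39415}$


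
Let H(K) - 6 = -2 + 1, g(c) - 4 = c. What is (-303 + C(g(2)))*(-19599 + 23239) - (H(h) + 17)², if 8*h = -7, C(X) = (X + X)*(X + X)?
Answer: -579244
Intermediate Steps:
g(c) = 4 + c
C(X) = 4*X² (C(X) = (2*X)*(2*X) = 4*X²)
h = -7/8 (h = (⅛)*(-7) = -7/8 ≈ -0.87500)
H(K) = 5 (H(K) = 6 + (-2 + 1) = 6 - 1 = 5)
(-303 + C(g(2)))*(-19599 + 23239) - (H(h) + 17)² = (-303 + 4*(4 + 2)²)*(-19599 + 23239) - (5 + 17)² = (-303 + 4*6²)*3640 - 1*22² = (-303 + 4*36)*3640 - 1*484 = (-303 + 144)*3640 - 484 = -159*3640 - 484 = -578760 - 484 = -579244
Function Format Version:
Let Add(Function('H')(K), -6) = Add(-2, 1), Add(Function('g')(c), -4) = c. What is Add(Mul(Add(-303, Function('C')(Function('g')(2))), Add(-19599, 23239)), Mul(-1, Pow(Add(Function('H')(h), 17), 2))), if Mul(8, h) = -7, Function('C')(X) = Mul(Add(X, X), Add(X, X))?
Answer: -579244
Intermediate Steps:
Function('g')(c) = Add(4, c)
Function('C')(X) = Mul(4, Pow(X, 2)) (Function('C')(X) = Mul(Mul(2, X), Mul(2, X)) = Mul(4, Pow(X, 2)))
h = Rational(-7, 8) (h = Mul(Rational(1, 8), -7) = Rational(-7, 8) ≈ -0.87500)
Function('H')(K) = 5 (Function('H')(K) = Add(6, Add(-2, 1)) = Add(6, -1) = 5)
Add(Mul(Add(-303, Function('C')(Function('g')(2))), Add(-19599, 23239)), Mul(-1, Pow(Add(Function('H')(h), 17), 2))) = Add(Mul(Add(-303, Mul(4, Pow(Add(4, 2), 2))), Add(-19599, 23239)), Mul(-1, Pow(Add(5, 17), 2))) = Add(Mul(Add(-303, Mul(4, Pow(6, 2))), 3640), Mul(-1, Pow(22, 2))) = Add(Mul(Add(-303, Mul(4, 36)), 3640), Mul(-1, 484)) = Add(Mul(Add(-303, 144), 3640), -484) = Add(Mul(-159, 3640), -484) = Add(-578760, -484) = -579244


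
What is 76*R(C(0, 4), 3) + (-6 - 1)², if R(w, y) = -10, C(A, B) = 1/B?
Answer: -711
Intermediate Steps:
C(A, B) = 1/B
76*R(C(0, 4), 3) + (-6 - 1)² = 76*(-10) + (-6 - 1)² = -760 + (-7)² = -760 + 49 = -711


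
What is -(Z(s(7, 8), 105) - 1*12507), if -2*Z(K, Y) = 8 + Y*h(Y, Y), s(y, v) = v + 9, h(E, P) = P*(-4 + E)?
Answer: 1138547/2 ≈ 5.6927e+5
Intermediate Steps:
s(y, v) = 9 + v
Z(K, Y) = -4 - Y²*(-4 + Y)/2 (Z(K, Y) = -(8 + Y*(Y*(-4 + Y)))/2 = -(8 + Y²*(-4 + Y))/2 = -4 - Y²*(-4 + Y)/2)
-(Z(s(7, 8), 105) - 1*12507) = -((-4 + (½)*105²*(4 - 1*105)) - 1*12507) = -((-4 + (½)*11025*(4 - 105)) - 12507) = -((-4 + (½)*11025*(-101)) - 12507) = -((-4 - 1113525/2) - 12507) = -(-1113533/2 - 12507) = -1*(-1138547/2) = 1138547/2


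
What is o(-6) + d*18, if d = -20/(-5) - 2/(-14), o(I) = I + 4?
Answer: 508/7 ≈ 72.571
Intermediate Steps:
o(I) = 4 + I
d = 29/7 (d = -20*(-⅕) - 2*(-1/14) = 4 + ⅐ = 29/7 ≈ 4.1429)
o(-6) + d*18 = (4 - 6) + (29/7)*18 = -2 + 522/7 = 508/7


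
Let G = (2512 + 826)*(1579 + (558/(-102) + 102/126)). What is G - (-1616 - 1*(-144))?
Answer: 1876611686/357 ≈ 5.2566e+6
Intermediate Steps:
G = 1876086182/357 (G = 3338*(1579 + (558*(-1/102) + 102*(1/126))) = 3338*(1579 + (-93/17 + 17/21)) = 3338*(1579 - 1664/357) = 3338*(562039/357) = 1876086182/357 ≈ 5.2551e+6)
G - (-1616 - 1*(-144)) = 1876086182/357 - (-1616 - 1*(-144)) = 1876086182/357 - (-1616 + 144) = 1876086182/357 - 1*(-1472) = 1876086182/357 + 1472 = 1876611686/357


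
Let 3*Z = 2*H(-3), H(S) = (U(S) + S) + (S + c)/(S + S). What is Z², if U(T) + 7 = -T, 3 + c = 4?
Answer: 1600/81 ≈ 19.753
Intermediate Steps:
c = 1 (c = -3 + 4 = 1)
U(T) = -7 - T
H(S) = -7 + (1 + S)/(2*S) (H(S) = ((-7 - S) + S) + (S + 1)/(S + S) = -7 + (1 + S)/((2*S)) = -7 + (1 + S)*(1/(2*S)) = -7 + (1 + S)/(2*S))
Z = -40/9 (Z = (2*((½)*(1 - 13*(-3))/(-3)))/3 = (2*((½)*(-⅓)*(1 + 39)))/3 = (2*((½)*(-⅓)*40))/3 = (2*(-20/3))/3 = (⅓)*(-40/3) = -40/9 ≈ -4.4444)
Z² = (-40/9)² = 1600/81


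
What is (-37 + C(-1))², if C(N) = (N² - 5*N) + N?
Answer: 1024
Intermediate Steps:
C(N) = N² - 4*N
(-37 + C(-1))² = (-37 - (-4 - 1))² = (-37 - 1*(-5))² = (-37 + 5)² = (-32)² = 1024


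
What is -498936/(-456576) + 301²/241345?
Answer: 6740914629/4591347280 ≈ 1.4682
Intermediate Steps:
-498936/(-456576) + 301²/241345 = -498936*(-1/456576) + 90601*(1/241345) = 20789/19024 + 90601/241345 = 6740914629/4591347280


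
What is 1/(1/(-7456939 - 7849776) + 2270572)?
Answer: 15306715/34754998490979 ≈ 4.4042e-7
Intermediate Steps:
1/(1/(-7456939 - 7849776) + 2270572) = 1/(1/(-15306715) + 2270572) = 1/(-1/15306715 + 2270572) = 1/(34754998490979/15306715) = 15306715/34754998490979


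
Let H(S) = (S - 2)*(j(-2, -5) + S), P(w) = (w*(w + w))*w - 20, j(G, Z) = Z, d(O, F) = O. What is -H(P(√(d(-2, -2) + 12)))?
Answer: -4550 + 940*√10 ≈ -1577.5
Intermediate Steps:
P(w) = -20 + 2*w³ (P(w) = (w*(2*w))*w - 20 = (2*w²)*w - 20 = 2*w³ - 20 = -20 + 2*w³)
H(S) = (-5 + S)*(-2 + S) (H(S) = (S - 2)*(-5 + S) = (-2 + S)*(-5 + S) = (-5 + S)*(-2 + S))
-H(P(√(d(-2, -2) + 12))) = -(10 + (-20 + 2*(√(-2 + 12))³)² - 7*(-20 + 2*(√(-2 + 12))³)) = -(10 + (-20 + 2*(√10)³)² - 7*(-20 + 2*(√10)³)) = -(10 + (-20 + 2*(10*√10))² - 7*(-20 + 2*(10*√10))) = -(10 + (-20 + 20*√10)² - 7*(-20 + 20*√10)) = -(10 + (-20 + 20*√10)² + (140 - 140*√10)) = -(150 + (-20 + 20*√10)² - 140*√10) = -150 - (-20 + 20*√10)² + 140*√10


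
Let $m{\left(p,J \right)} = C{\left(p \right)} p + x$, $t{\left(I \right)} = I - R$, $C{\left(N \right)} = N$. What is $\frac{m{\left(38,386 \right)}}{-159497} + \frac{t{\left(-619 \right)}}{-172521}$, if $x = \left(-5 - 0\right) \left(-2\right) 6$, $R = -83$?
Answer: $- \frac{173981192}{27516581937} \approx -0.0063228$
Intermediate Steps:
$x = 60$ ($x = \left(-5 + 0\right) \left(-2\right) 6 = \left(-5\right) \left(-2\right) 6 = 10 \cdot 6 = 60$)
$t{\left(I \right)} = 83 + I$ ($t{\left(I \right)} = I - -83 = I + 83 = 83 + I$)
$m{\left(p,J \right)} = 60 + p^{2}$ ($m{\left(p,J \right)} = p p + 60 = p^{2} + 60 = 60 + p^{2}$)
$\frac{m{\left(38,386 \right)}}{-159497} + \frac{t{\left(-619 \right)}}{-172521} = \frac{60 + 38^{2}}{-159497} + \frac{83 - 619}{-172521} = \left(60 + 1444\right) \left(- \frac{1}{159497}\right) - - \frac{536}{172521} = 1504 \left(- \frac{1}{159497}\right) + \frac{536}{172521} = - \frac{1504}{159497} + \frac{536}{172521} = - \frac{173981192}{27516581937}$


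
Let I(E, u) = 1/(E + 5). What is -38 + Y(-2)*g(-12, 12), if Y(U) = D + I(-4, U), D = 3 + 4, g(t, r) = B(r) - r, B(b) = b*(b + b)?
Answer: 2170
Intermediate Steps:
B(b) = 2*b² (B(b) = b*(2*b) = 2*b²)
g(t, r) = -r + 2*r² (g(t, r) = 2*r² - r = -r + 2*r²)
I(E, u) = 1/(5 + E)
D = 7
Y(U) = 8 (Y(U) = 7 + 1/(5 - 4) = 7 + 1/1 = 7 + 1 = 8)
-38 + Y(-2)*g(-12, 12) = -38 + 8*(12*(-1 + 2*12)) = -38 + 8*(12*(-1 + 24)) = -38 + 8*(12*23) = -38 + 8*276 = -38 + 2208 = 2170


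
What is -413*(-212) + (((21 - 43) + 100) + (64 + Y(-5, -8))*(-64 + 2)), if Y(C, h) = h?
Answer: 84162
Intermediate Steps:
-413*(-212) + (((21 - 43) + 100) + (64 + Y(-5, -8))*(-64 + 2)) = -413*(-212) + (((21 - 43) + 100) + (64 - 8)*(-64 + 2)) = 87556 + ((-22 + 100) + 56*(-62)) = 87556 + (78 - 3472) = 87556 - 3394 = 84162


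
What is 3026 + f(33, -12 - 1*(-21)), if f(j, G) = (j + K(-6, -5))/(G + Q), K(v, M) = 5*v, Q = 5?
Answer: 42367/14 ≈ 3026.2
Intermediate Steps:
f(j, G) = (-30 + j)/(5 + G) (f(j, G) = (j + 5*(-6))/(G + 5) = (j - 30)/(5 + G) = (-30 + j)/(5 + G))
3026 + f(33, -12 - 1*(-21)) = 3026 + (-30 + 33)/(5 + (-12 - 1*(-21))) = 3026 + 3/(5 + (-12 + 21)) = 3026 + 3/(5 + 9) = 3026 + 3/14 = 42367/14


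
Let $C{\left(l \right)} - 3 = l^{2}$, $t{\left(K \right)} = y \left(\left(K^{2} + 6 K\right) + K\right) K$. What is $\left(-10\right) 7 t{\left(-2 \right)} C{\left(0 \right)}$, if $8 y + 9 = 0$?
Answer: $4725$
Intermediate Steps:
$y = - \frac{9}{8}$ ($y = - \frac{9}{8} + \frac{1}{8} \cdot 0 = - \frac{9}{8} + 0 = - \frac{9}{8} \approx -1.125$)
$t{\left(K \right)} = K \left(- \frac{63 K}{8} - \frac{9 K^{2}}{8}\right)$ ($t{\left(K \right)} = - \frac{9 \left(\left(K^{2} + 6 K\right) + K\right)}{8} K = - \frac{9 \left(K^{2} + 7 K\right)}{8} K = \left(- \frac{63 K}{8} - \frac{9 K^{2}}{8}\right) K = K \left(- \frac{63 K}{8} - \frac{9 K^{2}}{8}\right)$)
$C{\left(l \right)} = 3 + l^{2}$
$\left(-10\right) 7 t{\left(-2 \right)} C{\left(0 \right)} = \left(-10\right) 7 \frac{9 \left(-2\right)^{2} \left(-7 - -2\right)}{8} \left(3 + 0^{2}\right) = - 70 \cdot \frac{9}{8} \cdot 4 \left(-7 + 2\right) \left(3 + 0\right) = - 70 \cdot \frac{9}{8} \cdot 4 \left(-5\right) 3 = \left(-70\right) \left(- \frac{45}{2}\right) 3 = 1575 \cdot 3 = 4725$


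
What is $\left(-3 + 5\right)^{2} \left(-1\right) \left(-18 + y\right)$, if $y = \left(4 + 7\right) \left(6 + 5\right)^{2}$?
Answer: $-5252$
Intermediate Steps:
$y = 1331$ ($y = 11 \cdot 11^{2} = 11 \cdot 121 = 1331$)
$\left(-3 + 5\right)^{2} \left(-1\right) \left(-18 + y\right) = \left(-3 + 5\right)^{2} \left(-1\right) \left(-18 + 1331\right) = 2^{2} \left(-1\right) 1313 = 4 \left(-1\right) 1313 = \left(-4\right) 1313 = -5252$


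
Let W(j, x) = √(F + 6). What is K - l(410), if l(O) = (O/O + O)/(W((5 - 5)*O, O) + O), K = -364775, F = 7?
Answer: -20438034645/56029 + 137*√13/56029 ≈ -3.6478e+5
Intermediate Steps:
W(j, x) = √13 (W(j, x) = √(7 + 6) = √13)
l(O) = (1 + O)/(O + √13) (l(O) = (O/O + O)/(√13 + O) = (1 + O)/(O + √13))
K - l(410) = -364775 - (1 + 410)/(410 + √13) = -364775 - 411/(410 + √13)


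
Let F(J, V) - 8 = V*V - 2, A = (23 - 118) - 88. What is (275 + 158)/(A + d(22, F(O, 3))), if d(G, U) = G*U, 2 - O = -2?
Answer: 433/147 ≈ 2.9456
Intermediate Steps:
O = 4 (O = 2 - 1*(-2) = 2 + 2 = 4)
A = -183 (A = -95 - 88 = -183)
F(J, V) = 6 + V² (F(J, V) = 8 + (V*V - 2) = 8 + (V² - 2) = 8 + (-2 + V²) = 6 + V²)
(275 + 158)/(A + d(22, F(O, 3))) = (275 + 158)/(-183 + 22*(6 + 3²)) = 433/(-183 + 22*(6 + 9)) = 433/(-183 + 22*15) = 433/(-183 + 330) = 433/147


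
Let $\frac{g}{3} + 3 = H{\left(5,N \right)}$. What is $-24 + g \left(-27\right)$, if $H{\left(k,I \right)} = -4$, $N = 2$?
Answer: $543$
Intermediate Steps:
$g = -21$ ($g = -9 + 3 \left(-4\right) = -9 - 12 = -21$)
$-24 + g \left(-27\right) = -24 - -567 = -24 + 567 = 543$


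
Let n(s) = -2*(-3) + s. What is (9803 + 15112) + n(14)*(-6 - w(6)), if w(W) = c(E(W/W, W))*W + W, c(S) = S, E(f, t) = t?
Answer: 23955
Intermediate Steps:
w(W) = W + W² (w(W) = W*W + W = W² + W = W + W²)
n(s) = 6 + s
(9803 + 15112) + n(14)*(-6 - w(6)) = (9803 + 15112) + (6 + 14)*(-6 - 6*(1 + 6)) = 24915 + 20*(-6 - 6*7) = 24915 + 20*(-6 - 1*42) = 24915 + 20*(-6 - 42) = 24915 + 20*(-48) = 24915 - 960 = 23955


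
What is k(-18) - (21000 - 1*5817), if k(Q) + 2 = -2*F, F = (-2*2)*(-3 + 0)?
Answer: -15209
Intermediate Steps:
F = 12 (F = -4*(-3) = 12)
k(Q) = -26 (k(Q) = -2 - 2*12 = -2 - 24 = -26)
k(-18) - (21000 - 1*5817) = -26 - (21000 - 1*5817) = -26 - (21000 - 5817) = -26 - 1*15183 = -26 - 15183 = -15209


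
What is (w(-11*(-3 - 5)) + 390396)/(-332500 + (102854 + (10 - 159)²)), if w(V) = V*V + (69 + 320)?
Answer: -398529/207445 ≈ -1.9211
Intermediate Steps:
w(V) = 389 + V² (w(V) = V² + 389 = 389 + V²)
(w(-11*(-3 - 5)) + 390396)/(-332500 + (102854 + (10 - 159)²)) = ((389 + (-11*(-3 - 5))²) + 390396)/(-332500 + (102854 + (10 - 159)²)) = ((389 + (-11*(-8))²) + 390396)/(-332500 + (102854 + (-149)²)) = ((389 + 88²) + 390396)/(-332500 + (102854 + 22201)) = ((389 + 7744) + 390396)/(-332500 + 125055) = (8133 + 390396)/(-207445) = 398529*(-1/207445) = -398529/207445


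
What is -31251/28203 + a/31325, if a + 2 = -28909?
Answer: -85443548/42069475 ≈ -2.0310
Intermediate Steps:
a = -28911 (a = -2 - 28909 = -28911)
-31251/28203 + a/31325 = -31251/28203 - 28911/31325 = -31251*1/28203 - 28911*1/31325 = -10417/9401 - 28911/31325 = -85443548/42069475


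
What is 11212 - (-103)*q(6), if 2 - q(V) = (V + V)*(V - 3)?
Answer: 7710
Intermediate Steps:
q(V) = 2 - 2*V*(-3 + V) (q(V) = 2 - (V + V)*(V - 3) = 2 - 2*V*(-3 + V))
11212 - (-103)*q(6) = 11212 - (-103)*(2 - 2*6² + 6*6) = 11212 - (-103)*(2 - 2*36 + 36) = 11212 - (-103)*(2 - 72 + 36) = 11212 - (-103)*(-34) = 11212 - 1*3502 = 11212 - 3502 = 7710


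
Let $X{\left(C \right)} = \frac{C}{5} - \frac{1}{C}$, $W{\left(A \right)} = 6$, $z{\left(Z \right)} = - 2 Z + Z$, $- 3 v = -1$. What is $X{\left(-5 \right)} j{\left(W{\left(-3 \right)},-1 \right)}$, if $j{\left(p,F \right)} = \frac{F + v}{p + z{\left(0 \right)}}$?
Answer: $\frac{4}{45} \approx 0.088889$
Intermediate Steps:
$v = \frac{1}{3}$ ($v = \left(- \frac{1}{3}\right) \left(-1\right) = \frac{1}{3} \approx 0.33333$)
$z{\left(Z \right)} = - Z$
$j{\left(p,F \right)} = \frac{\frac{1}{3} + F}{p}$ ($j{\left(p,F \right)} = \frac{F + \frac{1}{3}}{p - 0} = \frac{\frac{1}{3} + F}{p + 0} = \frac{\frac{1}{3} + F}{p}$)
$X{\left(C \right)} = - \frac{1}{C} + \frac{C}{5}$ ($X{\left(C \right)} = C \frac{1}{5} - \frac{1}{C} = \frac{C}{5} - \frac{1}{C} = - \frac{1}{C} + \frac{C}{5}$)
$X{\left(-5 \right)} j{\left(W{\left(-3 \right)},-1 \right)} = \left(- \frac{1}{-5} + \frac{1}{5} \left(-5\right)\right) \frac{\frac{1}{3} - 1}{6} = \left(\left(-1\right) \left(- \frac{1}{5}\right) - 1\right) \frac{1}{6} \left(- \frac{2}{3}\right) = \left(\frac{1}{5} - 1\right) \left(- \frac{1}{9}\right) = \left(- \frac{4}{5}\right) \left(- \frac{1}{9}\right) = \frac{4}{45}$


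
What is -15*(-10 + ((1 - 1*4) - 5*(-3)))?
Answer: -30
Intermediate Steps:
-15*(-10 + ((1 - 1*4) - 5*(-3))) = -15*(-10 + ((1 - 4) + 15)) = -15*(-10 + (-3 + 15)) = -15*(-10 + 12) = -15*2 = -30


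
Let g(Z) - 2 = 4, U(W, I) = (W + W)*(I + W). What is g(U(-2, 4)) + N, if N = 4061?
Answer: 4067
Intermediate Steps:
U(W, I) = 2*W*(I + W) (U(W, I) = (2*W)*(I + W) = 2*W*(I + W))
g(Z) = 6 (g(Z) = 2 + 4 = 6)
g(U(-2, 4)) + N = 6 + 4061 = 4067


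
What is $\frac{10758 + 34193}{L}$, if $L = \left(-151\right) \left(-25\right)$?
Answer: $\frac{44951}{3775} \approx 11.908$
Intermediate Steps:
$L = 3775$
$\frac{10758 + 34193}{L} = \frac{10758 + 34193}{3775} = 44951 \cdot \frac{1}{3775} = \frac{44951}{3775}$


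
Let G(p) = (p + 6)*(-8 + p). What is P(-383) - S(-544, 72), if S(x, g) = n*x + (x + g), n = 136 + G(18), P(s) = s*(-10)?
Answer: 208846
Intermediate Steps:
P(s) = -10*s
G(p) = (-8 + p)*(6 + p) (G(p) = (6 + p)*(-8 + p) = (-8 + p)*(6 + p))
n = 376 (n = 136 + (-48 + 18² - 2*18) = 136 + (-48 + 324 - 36) = 136 + 240 = 376)
S(x, g) = g + 377*x (S(x, g) = 376*x + (x + g) = 376*x + (g + x) = g + 377*x)
P(-383) - S(-544, 72) = -10*(-383) - (72 + 377*(-544)) = 3830 - (72 - 205088) = 3830 - 1*(-205016) = 3830 + 205016 = 208846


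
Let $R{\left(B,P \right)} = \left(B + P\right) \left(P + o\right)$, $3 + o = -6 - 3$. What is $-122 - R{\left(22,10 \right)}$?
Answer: $-58$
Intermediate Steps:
$o = -12$ ($o = -3 - 9 = -12$)
$R{\left(B,P \right)} = \left(-12 + P\right) \left(B + P\right)$ ($R{\left(B,P \right)} = \left(B + P\right) \left(P - 12\right) = \left(B + P\right) \left(-12 + P\right) = \left(-12 + P\right) \left(B + P\right)$)
$-122 - R{\left(22,10 \right)} = -122 - \left(10^{2} - 264 - 120 + 22 \cdot 10\right) = -122 - \left(100 - 264 - 120 + 220\right) = -122 - -64 = -122 + 64 = -58$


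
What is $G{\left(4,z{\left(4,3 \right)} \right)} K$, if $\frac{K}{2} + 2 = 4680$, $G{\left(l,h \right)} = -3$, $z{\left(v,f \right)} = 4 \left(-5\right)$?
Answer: $-28068$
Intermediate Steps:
$z{\left(v,f \right)} = -20$
$K = 9356$ ($K = -4 + 2 \cdot 4680 = -4 + 9360 = 9356$)
$G{\left(4,z{\left(4,3 \right)} \right)} K = \left(-3\right) 9356 = -28068$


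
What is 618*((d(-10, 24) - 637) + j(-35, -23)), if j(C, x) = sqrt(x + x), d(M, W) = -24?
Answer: -408498 + 618*I*sqrt(46) ≈ -4.085e+5 + 4191.5*I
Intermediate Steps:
j(C, x) = sqrt(2)*sqrt(x) (j(C, x) = sqrt(2*x) = sqrt(2)*sqrt(x))
618*((d(-10, 24) - 637) + j(-35, -23)) = 618*((-24 - 637) + sqrt(2)*sqrt(-23)) = 618*(-661 + sqrt(2)*(I*sqrt(23))) = 618*(-661 + I*sqrt(46)) = -408498 + 618*I*sqrt(46)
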